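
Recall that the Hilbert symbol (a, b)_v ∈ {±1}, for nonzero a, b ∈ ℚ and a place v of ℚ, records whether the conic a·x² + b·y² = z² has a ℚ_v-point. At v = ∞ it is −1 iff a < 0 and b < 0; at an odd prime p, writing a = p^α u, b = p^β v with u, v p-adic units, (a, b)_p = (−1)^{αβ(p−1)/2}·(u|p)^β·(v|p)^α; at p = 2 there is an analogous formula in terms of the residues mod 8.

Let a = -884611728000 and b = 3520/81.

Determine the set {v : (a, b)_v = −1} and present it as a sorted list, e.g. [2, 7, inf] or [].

[2, 7]

Mod squares: a ≡ -170170, b ≡ 55. Check v ∈ {∞, 2, 3, 5, 7, 11, 13, 17, 19}.
v=19: a=19^2·(≡12), b=19^0·(≡1) mod 19; (12|19)=-1, (1|19)=+1; (−1)^{2·0·9}·(-1)^0·(+1)^2 = +1.
v=7: a=7^1·(≡4), b=7^0·(≡5) mod 7; (4|7)=+1, (5|7)=-1; (−1)^{1·0·3}·(+1)^0·(-1)^1 = -1.
v=∞: -170170 < 0 and 55 > 0  ⇒  (a,b)_∞ = +1.
v=13: a=13^1·(≡12), b=13^0·(≡12) mod 13; (12|13)=+1, (12|13)=+1; (−1)^{1·0·6}·(+1)^0·(+1)^1 = +1.
v=3: a=3^2·(≡2), b=3^-4·(≡1) mod 3; (2|3)=-1, (1|3)=+1; (−1)^{2·-4·1}·(-1)^-4·(+1)^2 = +1.
v=5: a=5^3·(≡1), b=5^1·(≡4) mod 5; (1|5)=+1, (4|5)=+1; (−1)^{3·1·2}·(+1)^1·(+1)^3 = +1.
v=2: v_2(a)=7, v_2(b)=6; units ≡ 3, 7 (mod 8); ε·ε+αω+βω = 1·1+7·0+6·1 ≡ 1  ⇒  (a,b)_2 = -1.
v=11: a=11^1·(≡8), b=11^1·(≡3) mod 11; (8|11)=-1, (3|11)=+1; (−1)^{1·1·5}·(-1)^1·(+1)^1 = +1.
v=17: a=17^1·(≡12), b=17^0·(≡4) mod 17; (12|17)=-1, (4|17)=+1; (−1)^{1·0·8}·(-1)^0·(+1)^1 = +1.
Ram(-170170, 55) = {2, 7}; no ℚ_2-point on the conic.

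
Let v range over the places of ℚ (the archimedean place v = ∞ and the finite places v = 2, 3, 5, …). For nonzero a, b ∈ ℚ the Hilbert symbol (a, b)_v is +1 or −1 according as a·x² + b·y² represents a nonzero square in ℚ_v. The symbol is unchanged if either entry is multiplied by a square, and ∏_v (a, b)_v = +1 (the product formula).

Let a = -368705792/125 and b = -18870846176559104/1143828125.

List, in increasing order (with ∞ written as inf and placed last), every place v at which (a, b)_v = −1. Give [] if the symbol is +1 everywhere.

Mod squares: a ≡ -146965, b ≡ -20995. Check v ∈ {∞, 2, 5, 7, 11, 13, 17, 19}.
v=11: a=11^0·(≡10), b=11^-4·(≡3) mod 11; (10|11)=-1, (3|11)=+1; (−1)^{0·-4·5}·(-1)^-4·(+1)^0 = +1.
v=∞: -146965 < 0 and -20995 < 0  ⇒  (a,b)_∞ = -1.
v=5: a=5^-3·(≡3), b=5^-7·(≡1) mod 5; (3|5)=-1, (1|5)=+1; (−1)^{-3·-7·2}·(-1)^-7·(+1)^-3 = -1.
v=13: a=13^1·(≡8), b=13^5·(≡12) mod 13; (8|13)=-1, (12|13)=+1; (−1)^{1·5·6}·(-1)^5·(+1)^1 = -1.
v=17: a=17^1·(≡4), b=17^1·(≡11) mod 17; (4|17)=+1, (11|17)=-1; (−1)^{1·1·8}·(+1)^1·(-1)^1 = -1.
v=19: a=19^1·(≡4), b=19^1·(≡6) mod 19; (4|19)=+1, (6|19)=+1; (−1)^{1·1·9}·(+1)^1·(+1)^1 = -1.
v=7: a=7^3·(≡3), b=7^4·(≡5) mod 7; (3|7)=-1, (5|7)=-1; (−1)^{3·4·3}·(-1)^4·(-1)^3 = -1.
v=2: v_2(a)=8, v_2(b)=16; units ≡ 3, 5 (mod 8); ε·ε+αω+βω = 1·0+8·1+16·1 ≡ 0  ⇒  (a,b)_2 = +1.
(-146965, -20995 / ℚ) ramifies at {5, 7, 13, 17, 19, ∞}: a division algebra.

[5, 7, 13, 17, 19, inf]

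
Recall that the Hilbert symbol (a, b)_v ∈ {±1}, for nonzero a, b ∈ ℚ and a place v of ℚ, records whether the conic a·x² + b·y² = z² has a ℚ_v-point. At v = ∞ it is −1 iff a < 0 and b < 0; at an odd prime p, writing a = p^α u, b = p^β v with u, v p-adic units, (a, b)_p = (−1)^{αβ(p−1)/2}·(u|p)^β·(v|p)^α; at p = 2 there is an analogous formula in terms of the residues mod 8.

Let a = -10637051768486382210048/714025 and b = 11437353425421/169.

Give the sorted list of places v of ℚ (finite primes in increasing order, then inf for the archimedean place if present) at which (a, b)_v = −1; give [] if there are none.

[3, 7, 11, 19]

(a, b) ≡ (-2313003, 341) mod (ℚ^×)²; places V = {2, 3, 5, 7, 11, 13, 17, 19, 31, ∞}.
(a,b)_2: α=10, β=0; u≡5, v≡5 (mod 8); ε(u)ε(v)=0·0, αω(v)=10·1, βω(u)=0·1; sum ≡ 0  ⇒  +1.
(a,b)_19: α=3, u≡10; β=2, v≡18 (mod 19); (10|19)=-1, (18|19)=-1; sign (−1)^0·-1^2·-1^3 = -1.
(a,b)_31: α=1, u≡9; β=1, v≡23 (mod 31); (9|31)=+1, (23|31)=-1; sign (−1)^1·+1^1·-1^1 = +1.
(a,b)_13: α=-4, u≡12; β=-2, v≡1 (mod 13); (12|13)=+1, (1|13)=+1; sign (−1)^0·+1^-2·+1^-4 = +1.
(a,b)_7: α=1, u≡5; β=2, v≡3 (mod 7); (5|7)=-1, (3|7)=-1; sign (−1)^0·-1^2·-1^1 = -1.
(a,b)_5: α=-2, u≡2; β=0, v≡4 (mod 5); (2|5)=-1, (4|5)=+1; sign (−1)^0·-1^0·+1^-2 = +1.
(a,b)_11: α=1, u≡3; β=1, v≡9 (mod 11); (3|11)=+1, (9|11)=+1; sign (−1)^1·+1^1·+1^1 = -1.
(a,b)_3: α=17, u≡2; β=8, v≡2 (mod 3); (2|3)=-1, (2|3)=-1; sign (−1)^0·-1^8·-1^17 = -1.
(a,b)_∞: sgn(-2313003)=−, sgn(341)=+, so +1.
(a,b)_17: α=3, u≡1; β=2, v≡9 (mod 17); (1|17)=+1, (9|17)=+1; sign (−1)^0·+1^2·+1^3 = +1.
|Ram(-2313003, 341)| = 4, even; anisotropic at {3, 7, 11, 19}.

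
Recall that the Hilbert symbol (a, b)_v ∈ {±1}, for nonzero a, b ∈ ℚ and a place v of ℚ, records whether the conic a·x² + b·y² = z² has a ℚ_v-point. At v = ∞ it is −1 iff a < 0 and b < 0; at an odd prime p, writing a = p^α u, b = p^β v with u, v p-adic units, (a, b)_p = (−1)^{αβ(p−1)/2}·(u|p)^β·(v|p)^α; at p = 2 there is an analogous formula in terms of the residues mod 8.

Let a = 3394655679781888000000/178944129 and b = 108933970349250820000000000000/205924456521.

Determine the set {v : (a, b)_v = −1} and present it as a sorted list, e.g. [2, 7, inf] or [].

(a, b) ≡ (1228063, 3591505) mod (ℚ^×)²; places V = {2, 3, 5, 7, 13, 17, 29, 31, 47, 53, ∞}.
(a,b)_29: α=1, u≡16; β=1, v≡17 (mod 29); (16|29)=+1, (17|29)=-1; sign (−1)^0·+1^1·-1^1 = -1.
(a,b)_31: α=2, u≡6; β=3, v≡25 (mod 31); (6|31)=-1, (25|31)=+1; sign (−1)^0·-1^3·+1^2 = -1.
(a,b)_7: α=-6, u≡2; β=-10, v≡4 (mod 7); (2|7)=+1, (4|7)=+1; sign (−1)^0·+1^-10·+1^-6 = +1.
(a,b)_47: α=1, u≡33; β=1, v≡20 (mod 47); (33|47)=-1, (20|47)=-1; sign (−1)^1·-1^1·-1^1 = -1.
(a,b)_3: α=-2, u≡1; β=-6, v≡1 (mod 3); (1|3)=+1, (1|3)=+1; sign (−1)^0·+1^-6·+1^-2 = +1.
(a,b)_17: α=1, u≡6; β=1, v≡5 (mod 17); (6|17)=-1, (5|17)=-1; sign (−1)^0·-1^1·-1^1 = +1.
(a,b)_∞: sgn(1228063)=+, sgn(3591505)=+, so +1.
(a,b)_53: α=3, u≡38; β=4, v≡17 (mod 53); (38|53)=+1, (17|53)=+1; sign (−1)^0·+1^4·+1^3 = +1.
(a,b)_2: α=16, β=14; u≡7, v≡1 (mod 8); ε(u)ε(v)=1·0, αω(v)=16·0, βω(u)=14·0; sum ≡ 0  ⇒  +1.
(a,b)_13: α=-2, u≡7; β=0, v≡5 (mod 13); (7|13)=-1, (5|13)=-1; sign (−1)^0·-1^0·-1^-2 = +1.
(a,b)_5: α=6, u≡3; β=13, v≡4 (mod 5); (3|5)=-1, (4|5)=+1; sign (−1)^0·-1^13·+1^6 = -1.
(1228063, 3591505 / ℚ) ramifies at {5, 29, 31, 47}: a division algebra.

[5, 29, 31, 47]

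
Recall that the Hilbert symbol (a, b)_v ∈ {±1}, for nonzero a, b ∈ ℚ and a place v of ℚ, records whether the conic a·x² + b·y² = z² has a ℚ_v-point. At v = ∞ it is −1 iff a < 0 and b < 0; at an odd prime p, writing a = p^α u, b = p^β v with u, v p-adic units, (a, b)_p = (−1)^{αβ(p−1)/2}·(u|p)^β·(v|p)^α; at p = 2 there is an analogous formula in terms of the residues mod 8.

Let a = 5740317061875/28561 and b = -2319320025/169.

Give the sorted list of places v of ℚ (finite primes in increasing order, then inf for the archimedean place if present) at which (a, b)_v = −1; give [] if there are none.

[2, 31]

(a, b) ≡ (937099, -10308089) mod (ℚ^×)²; places V = {2, 3, 5, 11, 13, 19, 31, 37, 43, ∞}.
(a,b)_5: α=4, u≡4; β=2, v≡1 (mod 5); (4|5)=+1, (1|5)=+1; sign (−1)^0·+1^2·+1^4 = +1.
(a,b)_11: α=2, u≡1; β=1, v≡8 (mod 11); (1|11)=+1, (8|11)=-1; sign (−1)^0·+1^1·-1^2 = +1.
(a,b)_43: α=1, u≡4; β=1, v≡22 (mod 43); (4|43)=+1, (22|43)=-1; sign (−1)^1·+1^1·-1^1 = +1.
(a,b)_3: α=4, u≡1; β=2, v≡1 (mod 3); (1|3)=+1, (1|3)=+1; sign (−1)^0·+1^2·+1^4 = +1.
(a,b)_13: α=-4, u≡6; β=-2, v≡4 (mod 13); (6|13)=-1, (4|13)=+1; sign (−1)^0·-1^-2·+1^-4 = +1.
(a,b)_31: α=1, u≡10; β=1, v≡28 (mod 31); (10|31)=+1, (28|31)=+1; sign (−1)^1·+1^1·+1^1 = -1.
(a,b)_19: α=1, u≡5; β=1, v≡2 (mod 19); (5|19)=+1, (2|19)=-1; sign (−1)^1·+1^1·-1^1 = +1.
(a,b)_37: α=1, u≡22; β=1, v≡23 (mod 37); (22|37)=-1, (23|37)=-1; sign (−1)^0·-1^1·-1^1 = +1.
(a,b)_∞: sgn(937099)=+, sgn(-10308089)=−, so +1.
(a,b)_2: α=0, β=0; u≡3, v≡7 (mod 8); ε(u)ε(v)=1·1, αω(v)=0·0, βω(u)=0·1; sum ≡ 1  ⇒  -1.
(937099, -10308089 / ℚ) ramifies at {2, 31}: a division algebra.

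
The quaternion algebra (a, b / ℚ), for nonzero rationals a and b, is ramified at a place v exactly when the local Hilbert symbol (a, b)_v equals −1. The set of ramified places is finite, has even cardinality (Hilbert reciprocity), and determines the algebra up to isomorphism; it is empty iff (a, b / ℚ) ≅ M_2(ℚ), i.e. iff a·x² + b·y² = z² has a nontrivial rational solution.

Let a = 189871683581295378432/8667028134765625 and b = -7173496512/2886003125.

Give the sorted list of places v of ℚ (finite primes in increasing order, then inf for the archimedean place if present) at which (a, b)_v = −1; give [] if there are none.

[3, 5, 7, 19]

(a, b) ≡ (3, -25935) mod (ℚ^×)²; places V = {2, 3, 5, 7, 11, 13, 17, 19, 31, ∞}.
(a,b)_2: α=14, β=6; u≡3, v≡1 (mod 8); ε(u)ε(v)=1·0, αω(v)=14·0, βω(u)=6·1; sum ≡ 0  ⇒  +1.
(a,b)_13: α=0, u≡3; β=1, v≡8 (mod 13); (3|13)=+1, (8|13)=-1; sign (−1)^0·+1^1·-1^0 = +1.
(a,b)_3: α=3, u≡1; β=3, v≡1 (mod 3); (1|3)=+1, (1|3)=+1; sign (−1)^1·+1^3·+1^3 = -1.
(a,b)_∞: sgn(3)=+, sgn(-25935)=−, so +1.
(a,b)_19: α=2, u≡15; β=1, v≡8 (mod 19); (15|19)=-1, (8|19)=-1; sign (−1)^0·-1^1·-1^2 = -1.
(a,b)_11: α=2, u≡9; β=0, v≡1 (mod 11); (9|11)=+1, (1|11)=+1; sign (−1)^0·+1^0·+1^2 = +1.
(a,b)_7: α=6, u≡6; β=5, v≡6 (mod 7); (6|7)=-1, (6|7)=-1; sign (−1)^0·-1^5·-1^6 = -1.
(a,b)_5: α=-10, u≡2; β=-5, v≡3 (mod 5); (2|5)=-1, (3|5)=-1; sign (−1)^0·-1^-5·-1^-10 = -1.
(a,b)_17: α=4, u≡7; β=0, v≡7 (mod 17); (7|17)=-1, (7|17)=-1; sign (−1)^0·-1^0·-1^4 = +1.
(a,b)_31: α=-6, u≡21; β=-4, v≡17 (mod 31); (21|31)=-1, (17|31)=-1; sign (−1)^0·-1^-4·-1^-6 = +1.
|Ram(3, -25935)| = 4, even; anisotropic at {3, 5, 7, 19}.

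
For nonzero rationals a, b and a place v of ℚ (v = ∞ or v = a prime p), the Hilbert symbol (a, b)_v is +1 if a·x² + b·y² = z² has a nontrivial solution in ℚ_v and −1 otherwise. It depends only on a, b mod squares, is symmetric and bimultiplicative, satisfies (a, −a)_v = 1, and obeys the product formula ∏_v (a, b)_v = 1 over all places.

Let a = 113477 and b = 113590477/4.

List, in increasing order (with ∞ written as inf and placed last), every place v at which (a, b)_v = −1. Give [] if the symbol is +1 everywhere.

[13, 29]

(a, b) ≡ (113477, 13717) mod (ℚ^×)²; places V = {2, 7, 11, 13, 29, 43, ∞}.
(a,b)_2: α=0, β=-2; u≡5, v≡5 (mod 8); ε(u)ε(v)=0·0, αω(v)=0·1, βω(u)=-2·1; sum ≡ 0  ⇒  +1.
(a,b)_7: α=1, u≡6; β=2, v≡1 (mod 7); (6|7)=-1, (1|7)=+1; sign (−1)^0·-1^2·+1^1 = +1.
(a,b)_11: α=0, u≡1; β=1, v≡9 (mod 11); (1|11)=+1, (9|11)=+1; sign (−1)^0·+1^1·+1^0 = +1.
(a,b)_43: α=1, u≡16; β=1, v≡5 (mod 43); (16|43)=+1, (5|43)=-1; sign (−1)^1·+1^1·-1^1 = +1.
(a,b)_∞: sgn(113477)=+, sgn(13717)=+, so +1.
(a,b)_29: α=1, u≡27; β=1, v≡7 (mod 29); (27|29)=-1, (7|29)=+1; sign (−1)^0·-1^1·+1^1 = -1.
(a,b)_13: α=1, u≡6; β=2, v≡5 (mod 13); (6|13)=-1, (5|13)=-1; sign (−1)^0·-1^2·-1^1 = -1.
(113477, 13717 / ℚ) ramifies at {13, 29}: a division algebra.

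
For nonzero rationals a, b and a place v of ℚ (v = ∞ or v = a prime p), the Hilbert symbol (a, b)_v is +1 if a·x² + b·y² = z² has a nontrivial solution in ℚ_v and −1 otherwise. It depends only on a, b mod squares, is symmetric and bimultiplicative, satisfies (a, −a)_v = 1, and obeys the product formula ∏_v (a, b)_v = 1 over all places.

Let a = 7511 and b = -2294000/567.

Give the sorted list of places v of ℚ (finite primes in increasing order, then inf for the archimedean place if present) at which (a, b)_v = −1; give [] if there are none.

(a, b) ≡ (7511, -40145) mod (ℚ^×)²; places V = {2, 3, 5, 7, 29, 31, 37, ∞}.
(a,b)_3: α=0, u≡2; β=-4, v≡1 (mod 3); (2|3)=-1, (1|3)=+1; sign (−1)^0·-1^-4·+1^0 = +1.
(a,b)_2: α=0, β=4; u≡7, v≡7 (mod 8); ε(u)ε(v)=1·1, αω(v)=0·0, βω(u)=4·0; sum ≡ 1  ⇒  -1.
(a,b)_7: α=1, u≡2; β=-1, v≡3 (mod 7); (2|7)=+1, (3|7)=-1; sign (−1)^1·+1^-1·-1^1 = +1.
(a,b)_5: α=0, u≡1; β=3, v≡4 (mod 5); (1|5)=+1, (4|5)=+1; sign (−1)^0·+1^3·+1^0 = +1.
(a,b)_31: α=0, u≡9; β=1, v≡10 (mod 31); (9|31)=+1, (10|31)=+1; sign (−1)^0·+1^1·+1^0 = +1.
(a,b)_∞: sgn(7511)=+, sgn(-40145)=−, so +1.
(a,b)_37: α=1, u≡18; β=1, v≡1 (mod 37); (18|37)=-1, (1|37)=+1; sign (−1)^0·-1^1·+1^1 = -1.
(a,b)_29: α=1, u≡27; β=0, v≡1 (mod 29); (27|29)=-1, (1|29)=+1; sign (−1)^0·-1^0·+1^1 = +1.
|Ram(7511, -40145)| = 2, even; anisotropic at {2, 37}.

[2, 37]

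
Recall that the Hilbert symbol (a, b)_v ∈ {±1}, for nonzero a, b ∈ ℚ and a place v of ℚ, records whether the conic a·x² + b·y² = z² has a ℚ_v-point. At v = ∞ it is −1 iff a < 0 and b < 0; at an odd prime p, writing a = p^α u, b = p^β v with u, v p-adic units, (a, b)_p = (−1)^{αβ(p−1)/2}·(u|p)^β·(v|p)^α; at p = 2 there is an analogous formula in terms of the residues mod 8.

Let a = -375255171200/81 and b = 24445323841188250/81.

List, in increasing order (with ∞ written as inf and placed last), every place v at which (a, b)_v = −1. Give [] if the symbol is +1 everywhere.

Mod squares: a ≡ -2, b ≡ 170170. Check v ∈ {∞, 2, 3, 5, 7, 11, 13, 17}.
v=2: v_2(a)=7, v_2(b)=1; units ≡ 7, 5 (mod 8); ε·ε+αω+βω = 1·0+7·1+1·0 ≡ 1  ⇒  (a,b)_2 = -1.
v=17: a=17^2·(≡13), b=17^3·(≡14) mod 17; (13|17)=+1, (14|17)=-1; (−1)^{2·3·8}·(+1)^3·(-1)^2 = +1.
v=11: a=11^0·(≡9), b=11^1·(≡1) mod 11; (9|11)=+1, (1|11)=+1; (−1)^{0·1·5}·(+1)^1·(+1)^0 = +1.
v=3: a=3^-4·(≡1), b=3^-4·(≡1) mod 3; (1|3)=+1, (1|3)=+1; (−1)^{-4·-4·1}·(+1)^-4·(+1)^-4 = +1.
v=∞: -2 < 0 and 170170 > 0  ⇒  (a,b)_∞ = +1.
v=5: a=5^2·(≡2), b=5^3·(≡1) mod 5; (2|5)=-1, (1|5)=+1; (−1)^{2·3·2}·(-1)^3·(+1)^2 = -1.
v=13: a=13^2·(≡8), b=13^3·(≡12) mod 13; (8|13)=-1, (12|13)=+1; (−1)^{2·3·6}·(-1)^3·(+1)^2 = -1.
v=7: a=7^4·(≡3), b=7^7·(≡5) mod 7; (3|7)=-1, (5|7)=-1; (−1)^{4·7·3}·(-1)^7·(-1)^4 = -1.
Ram(-2, 170170) = {2, 5, 7, 13}; no ℚ_2-point on the conic.

[2, 5, 7, 13]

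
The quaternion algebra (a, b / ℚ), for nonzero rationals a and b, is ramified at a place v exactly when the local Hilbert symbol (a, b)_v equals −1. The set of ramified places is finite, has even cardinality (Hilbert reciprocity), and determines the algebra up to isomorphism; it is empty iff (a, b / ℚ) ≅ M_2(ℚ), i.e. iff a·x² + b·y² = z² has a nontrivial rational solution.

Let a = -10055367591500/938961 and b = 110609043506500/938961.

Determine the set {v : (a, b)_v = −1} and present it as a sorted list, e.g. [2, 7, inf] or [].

[29, 31]

Mod squares: a ≡ -346115, b ≡ 31465. Check v ∈ {∞, 2, 3, 5, 7, 11, 17, 19, 29, 31}.
v=∞: -346115 < 0 and 31465 > 0  ⇒  (a,b)_∞ = +1.
v=7: a=7^5·(≡6), b=7^5·(≡4) mod 7; (6|7)=-1, (4|7)=+1; (−1)^{5·5·3}·(-1)^5·(+1)^5 = +1.
v=29: a=29^1·(≡24), b=29^1·(≡26) mod 29; (24|29)=+1, (26|29)=-1; (−1)^{1·1·14}·(+1)^1·(-1)^1 = -1.
v=5: a=5^3·(≡3), b=5^3·(≡2) mod 5; (3|5)=-1, (2|5)=-1; (−1)^{3·3·2}·(-1)^3·(-1)^3 = +1.
v=19: a=19^-2·(≡8), b=19^-2·(≡7) mod 19; (8|19)=-1, (7|19)=+1; (−1)^{-2·-2·9}·(-1)^-2·(+1)^-2 = +1.
v=11: a=11^3·(≡7), b=11^4·(≡4) mod 11; (7|11)=-1, (4|11)=+1; (−1)^{3·4·5}·(-1)^4·(+1)^3 = +1.
v=17: a=17^-2·(≡11), b=17^-2·(≡15) mod 17; (11|17)=-1, (15|17)=+1; (−1)^{-2·-2·8}·(-1)^-2·(+1)^-2 = +1.
v=3: a=3^-2·(≡1), b=3^-2·(≡1) mod 3; (1|3)=+1, (1|3)=+1; (−1)^{-2·-2·1}·(+1)^-2·(+1)^-2 = +1.
v=31: a=31^1·(≡22), b=31^1·(≡6) mod 31; (22|31)=-1, (6|31)=-1; (−1)^{1·1·15}·(-1)^1·(-1)^1 = -1.
v=2: v_2(a)=2, v_2(b)=2; units ≡ 5, 1 (mod 8); ε·ε+αω+βω = 0·0+2·0+2·1 ≡ 0  ⇒  (a,b)_2 = +1.
Ram(-346115, 31465) = {29, 31}; no ℚ_29-point on the conic.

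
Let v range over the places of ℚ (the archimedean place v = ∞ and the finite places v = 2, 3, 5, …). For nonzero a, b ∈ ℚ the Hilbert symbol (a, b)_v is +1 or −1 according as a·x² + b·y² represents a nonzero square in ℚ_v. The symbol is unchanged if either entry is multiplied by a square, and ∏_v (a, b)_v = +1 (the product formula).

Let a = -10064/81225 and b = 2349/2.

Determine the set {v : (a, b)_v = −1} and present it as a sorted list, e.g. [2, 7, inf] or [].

[2, 17]

(a, b) ≡ (-629, 58) mod (ℚ^×)²; places V = {2, 3, 5, 17, 19, 29, 37, ∞}.
(a,b)_29: α=0, u≡22; β=1, v≡26 (mod 29); (22|29)=+1, (26|29)=-1; sign (−1)^0·+1^1·-1^0 = +1.
(a,b)_∞: sgn(-629)=−, sgn(58)=+, so +1.
(a,b)_37: α=1, u≡32; β=0, v≡9 (mod 37); (32|37)=-1, (9|37)=+1; sign (−1)^0·-1^0·+1^1 = +1.
(a,b)_19: α=-2, u≡17; β=0, v≡6 (mod 19); (17|19)=+1, (6|19)=+1; sign (−1)^0·+1^0·+1^-2 = +1.
(a,b)_3: α=-2, u≡1; β=4, v≡1 (mod 3); (1|3)=+1, (1|3)=+1; sign (−1)^0·+1^4·+1^-2 = +1.
(a,b)_5: α=-2, u≡4; β=0, v≡2 (mod 5); (4|5)=+1, (2|5)=-1; sign (−1)^0·+1^0·-1^-2 = +1.
(a,b)_17: α=1, u≡14; β=0, v≡10 (mod 17); (14|17)=-1, (10|17)=-1; sign (−1)^0·-1^0·-1^1 = -1.
(a,b)_2: α=4, β=-1; u≡3, v≡5 (mod 8); ε(u)ε(v)=1·0, αω(v)=4·1, βω(u)=-1·1; sum ≡ 1  ⇒  -1.
Ram(-629, 58) = {2, 17}; no ℚ_2-point on the conic.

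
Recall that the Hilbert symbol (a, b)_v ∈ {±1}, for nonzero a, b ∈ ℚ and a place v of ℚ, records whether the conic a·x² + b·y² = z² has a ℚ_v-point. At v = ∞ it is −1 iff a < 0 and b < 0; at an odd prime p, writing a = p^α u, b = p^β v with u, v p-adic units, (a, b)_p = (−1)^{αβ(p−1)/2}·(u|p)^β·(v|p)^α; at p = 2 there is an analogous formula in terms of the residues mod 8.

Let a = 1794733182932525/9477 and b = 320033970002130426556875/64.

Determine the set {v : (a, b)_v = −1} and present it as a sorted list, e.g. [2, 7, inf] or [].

[]

(a, b) ≡ (4433, 779) mod (ℚ^×)²; places V = {2, 3, 5, 11, 13, 19, 31, 41, ∞}.
(a,b)_3: α=-6, u≡2; β=2, v≡2 (mod 3); (2|3)=-1, (2|3)=-1; sign (−1)^0·-1^2·-1^-6 = +1.
(a,b)_2: α=0, β=-6; u≡1, v≡3 (mod 8); ε(u)ε(v)=0·1, αω(v)=0·1, βω(u)=-6·0; sum ≡ 0  ⇒  +1.
(a,b)_41: α=2, u≡39; β=3, v≡26 (mod 41); (39|41)=+1, (26|41)=-1; sign (−1)^0·+1^3·-1^2 = +1.
(a,b)_11: α=1, u≡10; β=0, v≡1 (mod 11); (10|11)=-1, (1|11)=+1; sign (−1)^0·-1^0·+1^1 = +1.
(a,b)_∞: sgn(4433)=+, sgn(779)=+, so +1.
(a,b)_31: α=3, u≡1; β=4, v≡20 (mod 31); (1|31)=+1, (20|31)=+1; sign (−1)^0·+1^4·+1^3 = +1.
(a,b)_5: α=2, u≡3; β=4, v≡4 (mod 5); (3|5)=-1, (4|5)=+1; sign (−1)^0·-1^4·+1^2 = +1.
(a,b)_13: α=-1, u≡4; β=0, v≡3 (mod 13); (4|13)=+1, (3|13)=+1; sign (−1)^0·+1^0·+1^-1 = +1.
(a,b)_19: α=4, u≡6; β=7, v≡8 (mod 19); (6|19)=+1, (8|19)=-1; sign (−1)^0·+1^7·-1^4 = +1.
Every local symbol is +1, so the conic 4433·x² + 779·y² = z² has ℚ_v-points for all v and hence a ℚ-point; (a, b / ℚ) ≅ M_2(ℚ).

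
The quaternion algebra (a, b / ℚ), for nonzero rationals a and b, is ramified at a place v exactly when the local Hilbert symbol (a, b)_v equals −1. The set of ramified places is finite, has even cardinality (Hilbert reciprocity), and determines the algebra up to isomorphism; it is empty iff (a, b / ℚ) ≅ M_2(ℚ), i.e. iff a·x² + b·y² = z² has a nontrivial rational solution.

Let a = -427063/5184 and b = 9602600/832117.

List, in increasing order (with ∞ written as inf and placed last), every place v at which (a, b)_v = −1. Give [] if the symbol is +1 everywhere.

(a, b) ≡ (-7, 3458) mod (ℚ^×)²; places V = {2, 3, 5, 7, 11, 13, 19, 23, ∞}.
(a,b)_2: α=-6, β=3; u≡1, v≡1 (mod 8); ε(u)ε(v)=0·0, αω(v)=-6·0, βω(u)=3·0; sum ≡ 0  ⇒  +1.
(a,b)_23: α=0, u≡18; β=-2, v≡6 (mod 23); (18|23)=+1, (6|23)=+1; sign (−1)^0·+1^-2·+1^0 = +1.
(a,b)_3: α=-4, u≡2; β=0, v≡2 (mod 3); (2|3)=-1, (2|3)=-1; sign (−1)^0·-1^0·-1^-4 = +1.
(a,b)_5: α=0, u≡3; β=2, v≡2 (mod 5); (3|5)=-1, (2|5)=-1; sign (−1)^0·-1^2·-1^0 = +1.
(a,b)_11: α=0, u≡4; β=-2, v≡9 (mod 11); (4|11)=+1, (9|11)=+1; sign (−1)^0·+1^-2·+1^0 = +1.
(a,b)_∞: sgn(-7)=−, sgn(3458)=+, so +1.
(a,b)_7: α=1, u≡6; β=1, v≡4 (mod 7); (6|7)=-1, (4|7)=+1; sign (−1)^1·-1^1·+1^1 = +1.
(a,b)_19: α=2, u≡8; β=3, v≡9 (mod 19); (8|19)=-1, (9|19)=+1; sign (−1)^0·-1^3·+1^2 = -1.
(a,b)_13: α=2, u≡6; β=-1, v≡2 (mod 13); (6|13)=-1, (2|13)=-1; sign (−1)^0·-1^-1·-1^2 = -1.
|Ram(-7, 3458)| = 2, even; anisotropic at {13, 19}.

[13, 19]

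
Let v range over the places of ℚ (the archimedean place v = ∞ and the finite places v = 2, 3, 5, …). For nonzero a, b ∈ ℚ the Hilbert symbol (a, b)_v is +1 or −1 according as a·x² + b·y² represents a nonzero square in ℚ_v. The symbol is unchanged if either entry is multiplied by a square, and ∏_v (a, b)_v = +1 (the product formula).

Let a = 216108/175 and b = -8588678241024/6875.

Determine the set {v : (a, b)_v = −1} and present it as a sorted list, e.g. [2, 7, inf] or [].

(a, b) ≡ (4669, -209) mod (ℚ^×)²; places V = {2, 3, 5, 7, 11, 19, 23, 29, ∞}.
(a,b)_19: α=0, u≡10; β=1, v≡14 (mod 19); (10|19)=-1, (14|19)=-1; sign (−1)^0·-1^1·-1^0 = -1.
(a,b)_5: α=-2, u≡4; β=-4, v≡1 (mod 5); (4|5)=+1, (1|5)=+1; sign (−1)^0·+1^-4·+1^-2 = +1.
(a,b)_3: α=4, u≡1; β=4, v≡1 (mod 3); (1|3)=+1, (1|3)=+1; sign (−1)^0·+1^4·+1^4 = +1.
(a,b)_∞: sgn(4669)=+, sgn(-209)=−, so +1.
(a,b)_2: α=2, β=8; u≡5, v≡7 (mod 8); ε(u)ε(v)=0·1, αω(v)=2·0, βω(u)=8·1; sum ≡ 0  ⇒  +1.
(a,b)_23: α=1, u≡14; β=2, v≡21 (mod 23); (14|23)=-1, (21|23)=-1; sign (−1)^0·-1^2·-1^1 = -1.
(a,b)_7: α=-1, u≡1; β=2, v≡2 (mod 7); (1|7)=+1, (2|7)=+1; sign (−1)^0·+1^2·+1^-1 = +1.
(a,b)_29: α=1, u≡28; β=2, v≡4 (mod 29); (28|29)=+1, (4|29)=+1; sign (−1)^0·+1^2·+1^1 = +1.
(a,b)_11: α=0, u≡9; β=-1, v≡1 (mod 11); (9|11)=+1, (1|11)=+1; sign (−1)^0·+1^-1·+1^0 = +1.
(4669, -209 / ℚ) ramifies at {19, 23}: a division algebra.

[19, 23]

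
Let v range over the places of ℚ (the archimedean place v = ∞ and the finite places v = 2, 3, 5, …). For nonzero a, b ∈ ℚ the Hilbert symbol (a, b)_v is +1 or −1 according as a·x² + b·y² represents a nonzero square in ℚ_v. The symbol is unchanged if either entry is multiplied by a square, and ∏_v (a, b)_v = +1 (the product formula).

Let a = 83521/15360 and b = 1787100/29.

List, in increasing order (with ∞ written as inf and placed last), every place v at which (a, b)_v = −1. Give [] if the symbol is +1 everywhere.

[2, 23, 29, 37]

Mod squares: a ≡ 15, b ≡ 518259. Check v ∈ {∞, 2, 3, 5, 7, 17, 23, 29, 37}.
v=29: a=29^0·(≡26), b=29^-1·(≡4) mod 29; (26|29)=-1, (4|29)=+1; (−1)^{0·-1·14}·(-1)^-1·(+1)^0 = -1.
v=7: a=7^0·(≡2), b=7^1·(≡3) mod 7; (2|7)=+1, (3|7)=-1; (−1)^{0·1·3}·(+1)^1·(-1)^0 = +1.
v=∞: 15 > 0 and 518259 > 0  ⇒  (a,b)_∞ = +1.
v=5: a=5^-1·(≡3), b=5^2·(≡1) mod 5; (3|5)=-1, (1|5)=+1; (−1)^{-1·2·2}·(-1)^2·(+1)^-1 = +1.
v=2: v_2(a)=-10, v_2(b)=2; units ≡ 7, 3 (mod 8); ε·ε+αω+βω = 1·1+-10·1+2·0 ≡ 1  ⇒  (a,b)_2 = -1.
v=37: a=37^0·(≡32), b=37^1·(≡12) mod 37; (32|37)=-1, (12|37)=+1; (−1)^{0·1·18}·(-1)^1·(+1)^0 = -1.
v=3: a=3^-1·(≡2), b=3^1·(≡1) mod 3; (2|3)=-1, (1|3)=+1; (−1)^{-1·1·1}·(-1)^1·(+1)^-1 = +1.
v=17: a=17^4·(≡2), b=17^0·(≡5) mod 17; (2|17)=+1, (5|17)=-1; (−1)^{4·0·8}·(+1)^0·(-1)^4 = +1.
v=23: a=23^0·(≡21), b=23^1·(≡1) mod 23; (21|23)=-1, (1|23)=+1; (−1)^{0·1·11}·(-1)^1·(+1)^0 = -1.
(15, 518259 / ℚ) ramifies at {2, 23, 29, 37}: a division algebra.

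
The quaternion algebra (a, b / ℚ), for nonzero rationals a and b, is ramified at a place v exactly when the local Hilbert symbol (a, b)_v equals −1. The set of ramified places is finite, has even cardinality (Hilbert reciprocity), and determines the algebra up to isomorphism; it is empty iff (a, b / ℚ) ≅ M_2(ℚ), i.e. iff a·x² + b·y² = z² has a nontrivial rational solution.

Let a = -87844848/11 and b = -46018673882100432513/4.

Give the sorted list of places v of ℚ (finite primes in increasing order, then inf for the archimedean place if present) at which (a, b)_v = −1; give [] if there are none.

[2, 11, 13, 17, 31, inf]

(a, b) ≡ (-7293, -12617) mod (ℚ^×)²; places V = {2, 3, 7, 11, 13, 17, 31, 37, ∞}.
(a,b)_13: α=3, u≡11; β=6, v≡2 (mod 13); (11|13)=-1, (2|13)=-1; sign (−1)^0·-1^6·-1^3 = -1.
(a,b)_37: α=0, u≡30; β=1, v≡23 (mod 37); (30|37)=+1, (23|37)=-1; sign (−1)^0·+1^1·-1^0 = +1.
(a,b)_2: α=4, β=-2; u≡3, v≡7 (mod 8); ε(u)ε(v)=1·1, αω(v)=4·0, βω(u)=-2·1; sum ≡ 1  ⇒  -1.
(a,b)_∞: sgn(-7293)=−, sgn(-12617)=−, so -1.
(a,b)_11: α=-1, u≡8; β=3, v≡6 (mod 11); (8|11)=-1, (6|11)=-1; sign (−1)^1·-1^3·-1^-1 = -1.
(a,b)_7: α=2, u≡1; β=4, v≡1 (mod 7); (1|7)=+1, (1|7)=+1; sign (−1)^0·+1^4·+1^2 = +1.
(a,b)_17: α=1, u≡4; β=2, v≡3 (mod 17); (4|17)=+1, (3|17)=-1; sign (−1)^0·+1^2·-1^1 = -1.
(a,b)_31: α=0, u≡26; β=1, v≡30 (mod 31); (26|31)=-1, (30|31)=-1; sign (−1)^0·-1^1·-1^0 = -1.
(a,b)_3: α=1, u≡2; β=2, v≡1 (mod 3); (2|3)=-1, (1|3)=+1; sign (−1)^0·-1^2·+1^1 = +1.
(-7293, -12617 / ℚ) ramifies at {2, 11, 13, 17, 31, ∞}: a division algebra.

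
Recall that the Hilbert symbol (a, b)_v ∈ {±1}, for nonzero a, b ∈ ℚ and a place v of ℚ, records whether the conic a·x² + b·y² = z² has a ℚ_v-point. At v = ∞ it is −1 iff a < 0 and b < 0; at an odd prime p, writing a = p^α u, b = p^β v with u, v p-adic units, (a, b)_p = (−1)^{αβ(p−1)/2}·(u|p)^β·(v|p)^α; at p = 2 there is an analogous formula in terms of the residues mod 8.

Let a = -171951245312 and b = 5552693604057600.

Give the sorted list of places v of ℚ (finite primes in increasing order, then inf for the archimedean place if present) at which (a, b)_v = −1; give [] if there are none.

Mod squares: a ≡ -2, b ≡ 34034. Check v ∈ {∞, 2, 3, 5, 7, 11, 13, 17}.
v=3: a=3^0·(≡1), b=3^6·(≡2) mod 3; (1|3)=+1, (2|3)=-1; (−1)^{0·6·1}·(+1)^6·(-1)^0 = +1.
v=5: a=5^0·(≡3), b=5^2·(≡4) mod 5; (3|5)=-1, (4|5)=+1; (−1)^{0·2·2}·(-1)^2·(+1)^0 = +1.
v=11: a=11^2·(≡4), b=11^3·(≡1) mod 11; (4|11)=+1, (1|11)=+1; (−1)^{2·3·5}·(+1)^3·(+1)^2 = +1.
v=13: a=13^0·(≡11), b=13^1·(≡6) mod 13; (11|13)=-1, (6|13)=-1; (−1)^{0·1·6}·(-1)^1·(-1)^0 = -1.
v=∞: -2 < 0 and 34034 > 0  ⇒  (a,b)_∞ = +1.
v=7: a=7^4·(≡5), b=7^1·(≡4) mod 7; (5|7)=-1, (4|7)=+1; (−1)^{4·1·3}·(-1)^1·(+1)^4 = -1.
v=2: v_2(a)=11, v_2(b)=9; units ≡ 7, 1 (mod 8); ε·ε+αω+βω = 1·0+11·0+9·0 ≡ 0  ⇒  (a,b)_2 = +1.
v=17: a=17^2·(≡4), b=17^3·(≡9) mod 17; (4|17)=+1, (9|17)=+1; (−1)^{2·3·8}·(+1)^3·(+1)^2 = +1.
(-2, 34034 / ℚ) ramifies at {7, 13}: a division algebra.

[7, 13]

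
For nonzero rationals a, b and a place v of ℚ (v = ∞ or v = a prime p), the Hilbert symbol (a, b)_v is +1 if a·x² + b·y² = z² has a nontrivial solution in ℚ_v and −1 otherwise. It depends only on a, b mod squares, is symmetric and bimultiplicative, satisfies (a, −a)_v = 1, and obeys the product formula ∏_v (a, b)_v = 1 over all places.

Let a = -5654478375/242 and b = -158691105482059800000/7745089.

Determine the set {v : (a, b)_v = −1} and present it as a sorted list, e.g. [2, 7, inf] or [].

Mod squares: a ≡ -15470, b ≡ -95. Check v ∈ {∞, 2, 3, 5, 7, 11, 13, 17, 19, 23}.
v=∞: -15470 < 0 and -95 < 0  ⇒  (a,b)_∞ = -1.
v=13: a=13^1·(≡5), b=13^2·(≡10) mod 13; (5|13)=-1, (10|13)=+1; (−1)^{1·2·6}·(-1)^2·(+1)^1 = +1.
v=3: a=3^4·(≡1), b=3^8·(≡1) mod 3; (1|3)=+1, (1|3)=+1; (−1)^{4·8·1}·(+1)^8·(+1)^4 = +1.
v=17: a=17^1·(≡8), b=17^2·(≡3) mod 17; (8|17)=+1, (3|17)=-1; (−1)^{1·2·8}·(+1)^2·(-1)^1 = -1.
v=7: a=7^1·(≡2), b=7^0·(≡3) mod 7; (2|7)=+1, (3|7)=-1; (−1)^{1·0·3}·(+1)^0·(-1)^1 = -1.
v=5: a=5^3·(≡4), b=5^5·(≡1) mod 5; (4|5)=+1, (1|5)=+1; (−1)^{3·5·2}·(+1)^5·(+1)^3 = +1.
v=11: a=11^-2·(≡2), b=11^-4·(≡1) mod 11; (2|11)=-1, (1|11)=+1; (−1)^{-2·-4·5}·(-1)^-4·(+1)^-2 = +1.
v=2: v_2(a)=-1, v_2(b)=6; units ≡ 1, 1 (mod 8); ε·ε+αω+βω = 0·0+-1·0+6·0 ≡ 0  ⇒  (a,b)_2 = +1.
v=19: a=19^2·(≡12), b=19^5·(≡12) mod 19; (12|19)=-1, (12|19)=-1; (−1)^{2·5·9}·(-1)^5·(-1)^2 = -1.
v=23: a=23^0·(≡6), b=23^-2·(≡15) mod 23; (6|23)=+1, (15|23)=-1; (−1)^{0·-2·11}·(+1)^-2·(-1)^0 = +1.
|Ram(-15470, -95)| = 4, even; anisotropic at {7, 17, 19, ∞}.

[7, 17, 19, inf]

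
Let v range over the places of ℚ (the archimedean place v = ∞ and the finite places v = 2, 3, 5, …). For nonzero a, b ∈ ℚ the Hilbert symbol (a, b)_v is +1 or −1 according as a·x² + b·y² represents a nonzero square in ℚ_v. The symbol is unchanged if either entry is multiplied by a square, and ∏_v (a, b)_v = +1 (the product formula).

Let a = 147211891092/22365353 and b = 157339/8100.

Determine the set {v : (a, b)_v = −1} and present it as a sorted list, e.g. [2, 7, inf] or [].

Mod squares: a ≡ 7429, b ≡ 19. Check v ∈ {∞, 2, 3, 5, 7, 13, 17, 19, 23, 31, 37}.
v=17: a=17^-1·(≡11), b=17^0·(≡9) mod 17; (11|17)=-1, (9|17)=+1; (−1)^{-1·0·8}·(-1)^0·(+1)^-1 = +1.
v=2: v_2(a)=2, v_2(b)=-2; units ≡ 5, 3 (mod 8); ε·ε+αω+βω = 0·1+2·1+-2·1 ≡ 0  ⇒  (a,b)_2 = +1.
v=31: a=31^-2·(≡14), b=31^0·(≡5) mod 31; (14|31)=+1, (5|31)=+1; (−1)^{-2·0·15}·(+1)^0·(+1)^-2 = +1.
v=37: a=37^-2·(≡6), b=37^0·(≡32) mod 37; (6|37)=-1, (32|37)=-1; (−1)^{-2·0·18}·(-1)^0·(-1)^-2 = +1.
v=5: a=5^0·(≡4), b=5^-2·(≡1) mod 5; (4|5)=+1, (1|5)=+1; (−1)^{0·-2·2}·(+1)^-2·(+1)^0 = +1.
v=19: a=19^3·(≡7), b=19^1·(≡9) mod 19; (7|19)=+1, (9|19)=+1; (−1)^{3·1·9}·(+1)^1·(+1)^3 = -1.
v=13: a=13^0·(≡11), b=13^2·(≡8) mod 13; (11|13)=-1, (8|13)=-1; (−1)^{0·2·6}·(-1)^2·(-1)^0 = +1.
v=∞: 7429 > 0 and 19 > 0  ⇒  (a,b)_∞ = +1.
v=23: a=23^3·(≡13), b=23^0·(≡22) mod 23; (13|23)=+1, (22|23)=-1; (−1)^{3·0·11}·(+1)^0·(-1)^3 = -1.
v=7: a=7^2·(≡2), b=7^2·(≡5) mod 7; (2|7)=+1, (5|7)=-1; (−1)^{2·2·3}·(+1)^2·(-1)^2 = +1.
v=3: a=3^2·(≡1), b=3^-4·(≡1) mod 3; (1|3)=+1, (1|3)=+1; (−1)^{2·-4·1}·(+1)^-4·(+1)^2 = +1.
(7429, 19 / ℚ) ramifies at {19, 23}: a division algebra.

[19, 23]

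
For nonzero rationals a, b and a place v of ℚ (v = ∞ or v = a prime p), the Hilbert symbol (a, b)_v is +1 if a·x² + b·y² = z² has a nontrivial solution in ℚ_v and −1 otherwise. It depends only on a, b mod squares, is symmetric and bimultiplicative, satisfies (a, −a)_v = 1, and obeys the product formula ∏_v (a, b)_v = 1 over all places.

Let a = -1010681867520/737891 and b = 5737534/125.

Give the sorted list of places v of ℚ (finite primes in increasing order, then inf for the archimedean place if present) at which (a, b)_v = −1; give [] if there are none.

[13, 29]

(a, b) ≡ (-352495, 54230) mod (ℚ^×)²; places V = {2, 3, 5, 7, 11, 13, 17, 23, 29, 37, ∞}.
(a,b)_29: α=1, u≡9; β=1, v≡17 (mod 29); (9|29)=+1, (17|29)=-1; sign (−1)^0·+1^1·-1^1 = -1.
(a,b)_5: α=1, u≡1; β=-3, v≡4 (mod 5); (1|5)=+1, (4|5)=+1; sign (−1)^0·+1^-3·+1^1 = +1.
(a,b)_37: α=-2, u≡12; β=0, v≡33 (mod 37); (12|37)=+1, (33|37)=+1; sign (−1)^0·+1^0·+1^-2 = +1.
(a,b)_17: α=1, u≡12; β=1, v≡3 (mod 17); (12|17)=-1, (3|17)=-1; sign (−1)^0·-1^1·-1^1 = +1.
(a,b)_∞: sgn(-352495)=−, sgn(54230)=+, so +1.
(a,b)_11: α=-1, u≡9; β=1, v≡10 (mod 11); (9|11)=+1, (10|11)=-1; sign (−1)^1·+1^1·-1^-1 = +1.
(a,b)_13: α=3, u≡10; β=0, v≡11 (mod 13); (10|13)=+1, (11|13)=-1; sign (−1)^0·+1^0·-1^3 = -1.
(a,b)_3: α=6, u≡2; β=0, v≡2 (mod 3); (2|3)=-1, (2|3)=-1; sign (−1)^0·-1^0·-1^6 = +1.
(a,b)_7: α=-2, u≡2; β=0, v≡2 (mod 7); (2|7)=+1, (2|7)=+1; sign (−1)^0·+1^0·+1^-2 = +1.
(a,b)_23: α=0, u≡13; β=2, v≡22 (mod 23); (13|23)=+1, (22|23)=-1; sign (−1)^0·+1^2·-1^0 = +1.
(a,b)_2: α=8, β=1; u≡1, v≡3 (mod 8); ε(u)ε(v)=0·1, αω(v)=8·1, βω(u)=1·0; sum ≡ 0  ⇒  +1.
(-352495, 54230 / ℚ) ramifies at {13, 29}: a division algebra.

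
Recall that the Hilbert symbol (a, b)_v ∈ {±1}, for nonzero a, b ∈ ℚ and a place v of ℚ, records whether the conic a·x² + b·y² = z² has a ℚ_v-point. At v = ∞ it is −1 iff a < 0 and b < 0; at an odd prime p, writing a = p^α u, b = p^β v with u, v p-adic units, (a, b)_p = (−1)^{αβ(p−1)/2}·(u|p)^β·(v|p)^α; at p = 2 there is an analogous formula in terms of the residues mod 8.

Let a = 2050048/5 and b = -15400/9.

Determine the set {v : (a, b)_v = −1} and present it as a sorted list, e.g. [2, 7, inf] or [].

Mod squares: a ≡ 10010, b ≡ -154. Check v ∈ {∞, 2, 3, 5, 7, 11, 13}.
v=∞: 10010 > 0 and -154 < 0  ⇒  (a,b)_∞ = +1.
v=11: a=11^1·(≡10), b=11^1·(≡7) mod 11; (10|11)=-1, (7|11)=-1; (−1)^{1·1·5}·(-1)^1·(-1)^1 = -1.
v=7: a=7^1·(≡1), b=7^1·(≡6) mod 7; (1|7)=+1, (6|7)=-1; (−1)^{1·1·3}·(+1)^1·(-1)^1 = +1.
v=3: a=3^0·(≡2), b=3^-2·(≡2) mod 3; (2|3)=-1, (2|3)=-1; (−1)^{0·-2·1}·(-1)^-2·(-1)^0 = +1.
v=13: a=13^1·(≡9), b=13^0·(≡2) mod 13; (9|13)=+1, (2|13)=-1; (−1)^{1·0·6}·(+1)^0·(-1)^1 = -1.
v=2: v_2(a)=11, v_2(b)=3; units ≡ 5, 3 (mod 8); ε·ε+αω+βω = 0·1+11·1+3·1 ≡ 0  ⇒  (a,b)_2 = +1.
v=5: a=5^-1·(≡3), b=5^2·(≡1) mod 5; (3|5)=-1, (1|5)=+1; (−1)^{-1·2·2}·(-1)^2·(+1)^-1 = +1.
(10010, -154 / ℚ) ramifies at {11, 13}: a division algebra.

[11, 13]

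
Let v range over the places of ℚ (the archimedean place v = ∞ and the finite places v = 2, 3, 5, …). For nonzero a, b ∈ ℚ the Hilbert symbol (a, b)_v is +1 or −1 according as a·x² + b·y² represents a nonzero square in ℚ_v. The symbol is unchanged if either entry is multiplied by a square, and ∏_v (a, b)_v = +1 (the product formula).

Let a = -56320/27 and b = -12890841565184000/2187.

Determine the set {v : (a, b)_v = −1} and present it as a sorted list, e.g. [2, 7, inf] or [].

(a, b) ≡ (-165, -53295) mod (ℚ^×)²; places V = {2, 3, 5, 11, 17, 19, ∞}.
(a,b)_∞: sgn(-165)=−, sgn(-53295)=−, so -1.
(a,b)_2: α=10, β=14; u≡3, v≡1 (mod 8); ε(u)ε(v)=1·0, αω(v)=10·0, βω(u)=14·1; sum ≡ 0  ⇒  +1.
(a,b)_3: α=-3, u≡2; β=-7, v≡1 (mod 3); (2|3)=-1, (1|3)=+1; sign (−1)^1·-1^-7·+1^-3 = +1.
(a,b)_19: α=0, u≡9; β=1, v≡4 (mod 19); (9|19)=+1, (4|19)=+1; sign (−1)^0·+1^1·+1^0 = +1.
(a,b)_11: α=1, u≡10; β=7, v≡7 (mod 11); (10|11)=-1, (7|11)=-1; sign (−1)^1·-1^7·-1^1 = -1.
(a,b)_17: α=0, u≡12; β=1, v≡10 (mod 17); (12|17)=-1, (10|17)=-1; sign (−1)^0·-1^1·-1^0 = -1.
(a,b)_5: α=1, u≡3; β=3, v≡4 (mod 5); (3|5)=-1, (4|5)=+1; sign (−1)^0·-1^3·+1^1 = -1.
Ram(-165, -53295) = {5, 11, 17, ∞}; no ℚ_5-point on the conic.

[5, 11, 17, inf]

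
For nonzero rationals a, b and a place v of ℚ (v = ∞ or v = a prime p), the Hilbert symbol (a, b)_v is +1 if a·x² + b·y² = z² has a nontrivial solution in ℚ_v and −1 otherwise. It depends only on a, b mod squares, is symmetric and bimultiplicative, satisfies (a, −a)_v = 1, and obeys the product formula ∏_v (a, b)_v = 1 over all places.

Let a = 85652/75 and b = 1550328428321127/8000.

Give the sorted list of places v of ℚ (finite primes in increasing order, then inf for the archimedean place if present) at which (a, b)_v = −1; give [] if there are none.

[2, 3, 13, 19]

Mod squares: a ≡ 1311, b ≡ 1235. Check v ∈ {∞, 2, 3, 5, 7, 13, 19, 23}.
v=19: a=19^1·(≡14), b=19^3·(≡13) mod 19; (14|19)=-1, (13|19)=-1; (−1)^{1·3·9}·(-1)^3·(-1)^1 = -1.
v=∞: 1311 > 0 and 1235 > 0  ⇒  (a,b)_∞ = +1.
v=13: a=13^0·(≡6), b=13^3·(≡4) mod 13; (6|13)=-1, (4|13)=+1; (−1)^{0·3·6}·(-1)^3·(+1)^0 = -1.
v=23: a=23^1·(≡15), b=23^2·(≡13) mod 23; (15|23)=-1, (13|23)=+1; (−1)^{1·2·11}·(-1)^2·(+1)^1 = +1.
v=7: a=7^2·(≡1), b=7^4·(≡5) mod 7; (1|7)=+1, (5|7)=-1; (−1)^{2·4·3}·(+1)^4·(-1)^2 = +1.
v=2: v_2(a)=2, v_2(b)=-6; units ≡ 7, 3 (mod 8); ε·ε+αω+βω = 1·1+2·1+-6·0 ≡ 1  ⇒  (a,b)_2 = -1.
v=5: a=5^-2·(≡4), b=5^-3·(≡3) mod 5; (4|5)=+1, (3|5)=-1; (−1)^{-2·-3·2}·(+1)^-3·(-1)^-2 = +1.
v=3: a=3^-1·(≡2), b=3^4·(≡2) mod 3; (2|3)=-1, (2|3)=-1; (−1)^{-1·4·1}·(-1)^4·(-1)^-1 = -1.
(1311, 1235 / ℚ) ramifies at {2, 3, 13, 19}: a division algebra.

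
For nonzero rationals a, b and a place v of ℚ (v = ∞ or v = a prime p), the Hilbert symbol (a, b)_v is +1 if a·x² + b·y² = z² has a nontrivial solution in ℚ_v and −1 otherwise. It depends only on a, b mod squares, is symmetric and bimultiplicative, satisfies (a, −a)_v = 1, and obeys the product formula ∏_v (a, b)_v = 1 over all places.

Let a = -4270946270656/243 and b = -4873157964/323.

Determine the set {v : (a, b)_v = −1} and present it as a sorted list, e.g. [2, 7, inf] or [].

[2, 3, 37, inf]

(a, b) ≡ (-2397, -561697) mod (ℚ^×)²; places V = {2, 3, 13, 17, 19, 31, 37, 47, ∞}.
(a,b)_47: α=1, u≡43; β=1, v≡24 (mod 47); (43|47)=-1, (24|47)=+1; sign (−1)^1·-1^1·+1^1 = +1.
(a,b)_∞: sgn(-2397)=−, sgn(-561697)=−, so -1.
(a,b)_37: α=2, u≡18; β=1, v≡7 (mod 37); (18|37)=-1, (7|37)=+1; sign (−1)^0·-1^1·+1^2 = -1.
(a,b)_13: α=2, u≡5; β=0, v≡6 (mod 13); (5|13)=-1, (6|13)=-1; sign (−1)^0·-1^0·-1^2 = +1.
(a,b)_17: α=1, u≡3; β=-1, v≡10 (mod 17); (3|17)=-1, (10|17)=-1; sign (−1)^0·-1^-1·-1^1 = +1.
(a,b)_31: α=0, u≡17; β=2, v≡21 (mod 31); (17|31)=-1, (21|31)=-1; sign (−1)^0·-1^2·-1^0 = +1.
(a,b)_19: α=2, u≡6; β=-1, v≡1 (mod 19); (6|19)=+1, (1|19)=+1; sign (−1)^0·+1^-1·+1^2 = +1.
(a,b)_3: α=-5, u≡2; β=6, v≡2 (mod 3); (2|3)=-1, (2|3)=-1; sign (−1)^0·-1^6·-1^-5 = -1.
(a,b)_2: α=6, β=2; u≡3, v≡7 (mod 8); ε(u)ε(v)=1·1, αω(v)=6·0, βω(u)=2·1; sum ≡ 1  ⇒  -1.
Ram(-2397, -561697) = {2, 3, 37, ∞}; no ℚ_2-point on the conic.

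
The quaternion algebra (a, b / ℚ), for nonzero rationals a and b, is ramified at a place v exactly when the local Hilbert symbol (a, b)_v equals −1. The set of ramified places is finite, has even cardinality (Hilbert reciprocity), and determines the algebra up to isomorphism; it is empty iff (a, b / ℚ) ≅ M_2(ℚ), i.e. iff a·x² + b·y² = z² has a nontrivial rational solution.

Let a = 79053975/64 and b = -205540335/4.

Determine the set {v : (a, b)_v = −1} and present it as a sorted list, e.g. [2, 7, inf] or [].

(a, b) ≡ (231, -15015) mod (ℚ^×)²; places V = {2, 3, 5, 7, 11, 13, ∞}.
(a,b)_2: α=-6, β=-2; u≡7, v≡1 (mod 8); ε(u)ε(v)=1·0, αω(v)=-6·0, βω(u)=-2·0; sum ≡ 0  ⇒  +1.
(a,b)_7: α=1, u≡3; β=1, v≡4 (mod 7); (3|7)=-1, (4|7)=+1; sign (−1)^1·-1^1·+1^1 = +1.
(a,b)_∞: sgn(231)=+, sgn(-15015)=−, so +1.
(a,b)_11: α=1, u≡2; β=1, v≡7 (mod 11); (2|11)=-1, (7|11)=-1; sign (−1)^1·-1^1·-1^1 = -1.
(a,b)_13: α=2, u≡4; β=3, v≡8 (mod 13); (4|13)=+1, (8|13)=-1; sign (−1)^0·+1^3·-1^2 = +1.
(a,b)_5: α=2, u≡1; β=1, v≡2 (mod 5); (1|5)=+1, (2|5)=-1; sign (−1)^0·+1^1·-1^2 = +1.
(a,b)_3: α=5, u≡2; β=5, v≡2 (mod 3); (2|3)=-1, (2|3)=-1; sign (−1)^1·-1^5·-1^5 = -1.
(231, -15015 / ℚ) ramifies at {3, 11}: a division algebra.

[3, 11]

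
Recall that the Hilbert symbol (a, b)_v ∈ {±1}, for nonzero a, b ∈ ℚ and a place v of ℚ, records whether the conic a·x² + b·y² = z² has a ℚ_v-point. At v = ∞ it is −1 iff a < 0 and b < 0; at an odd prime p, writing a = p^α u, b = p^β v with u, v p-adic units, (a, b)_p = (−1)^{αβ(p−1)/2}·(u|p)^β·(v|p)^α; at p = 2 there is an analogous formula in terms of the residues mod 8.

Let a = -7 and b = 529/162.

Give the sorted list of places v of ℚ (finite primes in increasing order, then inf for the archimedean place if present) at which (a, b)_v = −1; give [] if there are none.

[]

Mod squares: a ≡ -7, b ≡ 2. Check v ∈ {∞, 2, 3, 7, 23}.
v=2: v_2(a)=0, v_2(b)=-1; units ≡ 1, 1 (mod 8); ε·ε+αω+βω = 0·0+0·0+-1·0 ≡ 0  ⇒  (a,b)_2 = +1.
v=3: a=3^0·(≡2), b=3^-4·(≡2) mod 3; (2|3)=-1, (2|3)=-1; (−1)^{0·-4·1}·(-1)^-4·(-1)^0 = +1.
v=23: a=23^0·(≡16), b=23^2·(≡1) mod 23; (16|23)=+1, (1|23)=+1; (−1)^{0·2·11}·(+1)^2·(+1)^0 = +1.
v=∞: -7 < 0 and 2 > 0  ⇒  (a,b)_∞ = +1.
v=7: a=7^1·(≡6), b=7^0·(≡4) mod 7; (6|7)=-1, (4|7)=+1; (−1)^{1·0·3}·(-1)^0·(+1)^1 = +1.
Every local symbol is +1, so the conic -7·x² + 2·y² = z² has ℚ_v-points for all v and hence a ℚ-point; (a, b / ℚ) ≅ M_2(ℚ).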